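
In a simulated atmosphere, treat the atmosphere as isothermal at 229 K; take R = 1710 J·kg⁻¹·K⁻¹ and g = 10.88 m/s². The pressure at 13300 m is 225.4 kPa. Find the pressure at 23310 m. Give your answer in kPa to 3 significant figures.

P ≈ 171 kPa

Scale height: H = RT/g = 1710 × 229 / 10.88 = 35992 m.
Between two levels, P₂ = P₁ exp(−Δz/H) with Δz = z₂ − z₁.
Δz = 23310 − 13300 = 10010 m; Δz/H = 10010/35992 = 0.27812.
P₂ = 225.4 × exp(−0.27812) = 225.4 × 0.75721 = 170.68 kPa.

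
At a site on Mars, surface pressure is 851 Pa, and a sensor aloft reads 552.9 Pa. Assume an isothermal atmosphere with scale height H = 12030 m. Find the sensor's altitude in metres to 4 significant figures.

z ≈ 5188 m

Invert the barometric formula: z = H ln(P₀/P).
P₀/P = 851/552.9 = 1.5392; ln(1.5392) = 0.43126.
z = 12030 × 0.43126 = 5188.1 m.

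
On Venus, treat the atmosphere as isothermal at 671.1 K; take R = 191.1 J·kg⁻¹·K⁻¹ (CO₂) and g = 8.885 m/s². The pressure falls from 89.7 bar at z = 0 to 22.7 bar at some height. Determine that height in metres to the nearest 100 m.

z ≈ 19800 m

Scale height: H = RT/g = 191.1 × 671.1 / 8.885 = 14434 m.
Invert the barometric formula: z = H ln(P₀/P).
P₀/P = 89.7/22.7 = 3.9515; ln(3.9515) = 1.3741.
z = 14434 × 1.3741 = 19834 m.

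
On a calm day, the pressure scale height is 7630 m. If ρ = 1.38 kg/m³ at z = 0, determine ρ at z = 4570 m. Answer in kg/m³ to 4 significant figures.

ρ ≈ 0.7582 kg/m³

In an isothermal atmosphere, density decays like pressure: ρ = ρ₀ exp(−z/H).
z/H = 4570.0/7630.0 = 0.59895; exp(−0.59895) = 0.54939.
ρ = 1.38 × 0.54939 = 0.75816 kg/m³.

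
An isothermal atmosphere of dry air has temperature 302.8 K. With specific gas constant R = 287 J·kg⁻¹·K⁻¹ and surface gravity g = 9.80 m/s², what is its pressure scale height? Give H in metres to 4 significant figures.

H ≈ 8868 m

The scale height of an isothermal atmosphere is H = RT/g.
H = 287 × 302.8 / 9.80 = 86904/9.80 = 8867.8 m.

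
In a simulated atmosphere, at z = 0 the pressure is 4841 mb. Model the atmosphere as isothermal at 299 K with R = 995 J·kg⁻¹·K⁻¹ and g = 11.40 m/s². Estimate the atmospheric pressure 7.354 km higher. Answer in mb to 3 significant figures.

P ≈ 3650 mb

Scale height: H = RT/g = 995 × 299 / 11.40 = 26097 m.
Barometric formula: P = P₀ exp(−z/H).
z/H = 7354.0/26097 = 0.28179; exp(−0.28179) = 0.75443.
P = 4841 × 0.75443 = 3652.2 mb.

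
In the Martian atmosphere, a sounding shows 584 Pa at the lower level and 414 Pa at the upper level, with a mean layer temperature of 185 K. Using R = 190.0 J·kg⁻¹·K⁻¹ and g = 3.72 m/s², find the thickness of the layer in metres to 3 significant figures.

Δz ≈ 3250 m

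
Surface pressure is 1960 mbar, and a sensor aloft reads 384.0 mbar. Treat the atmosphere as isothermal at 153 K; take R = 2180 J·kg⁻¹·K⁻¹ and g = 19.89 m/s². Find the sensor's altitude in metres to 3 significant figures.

z ≈ 27300 m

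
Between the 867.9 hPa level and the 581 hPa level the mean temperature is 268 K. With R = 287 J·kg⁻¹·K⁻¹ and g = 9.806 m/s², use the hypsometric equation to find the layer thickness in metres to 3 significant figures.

Δz ≈ 3150 m

Hypsometric equation: Δz = (R T̄/g) ln(P₁/P₂).
R T̄/g = 287 × 268 / 9.806 = 7843.8 m.
ln(867.9/581) = ln(1.4938) = 0.40132.
Δz = 7843.8 × 0.40132 = 3147.9 m.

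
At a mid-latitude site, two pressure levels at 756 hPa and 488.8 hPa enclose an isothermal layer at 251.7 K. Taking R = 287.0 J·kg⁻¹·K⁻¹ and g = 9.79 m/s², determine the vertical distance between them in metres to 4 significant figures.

Hypsometric equation: Δz = (R T̄/g) ln(P₁/P₂).
R T̄/g = 287.0 × 251.7 / 9.79 = 7378.7 m.
ln(756/488.8) = ln(1.5466) = 0.43606.
Δz = 7378.7 × 0.43606 = 3217.6 m.

Δz ≈ 3218 m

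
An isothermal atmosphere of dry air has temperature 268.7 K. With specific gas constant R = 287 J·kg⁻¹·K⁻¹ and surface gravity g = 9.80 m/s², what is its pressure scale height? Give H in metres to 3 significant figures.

H ≈ 7870 m

The scale height of an isothermal atmosphere is H = RT/g.
H = 287 × 268.7 / 9.80 = 77117/9.80 = 7869.1 m.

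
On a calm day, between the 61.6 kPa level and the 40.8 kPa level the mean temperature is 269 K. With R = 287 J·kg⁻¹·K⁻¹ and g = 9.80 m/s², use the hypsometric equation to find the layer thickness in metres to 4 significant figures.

Δz ≈ 3246 m

Hypsometric equation: Δz = (R T̄/g) ln(P₁/P₂).
R T̄/g = 287 × 269 / 9.80 = 7877.9 m.
ln(61.6/40.8) = ln(1.5098) = 0.41198.
Δz = 7877.9 × 0.41198 = 3245.5 m.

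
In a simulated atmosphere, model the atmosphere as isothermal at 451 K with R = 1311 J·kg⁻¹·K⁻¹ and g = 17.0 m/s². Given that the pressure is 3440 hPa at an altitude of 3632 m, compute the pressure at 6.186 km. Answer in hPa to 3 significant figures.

P ≈ 3200 hPa

Scale height: H = RT/g = 1311 × 451 / 17.0 = 34780 m.
Between two levels, P₂ = P₁ exp(−Δz/H) with Δz = z₂ − z₁.
Δz = 6186.0 − 3632.0 = 2554.0 m; Δz/H = 2554.0/34780 = 0.073433.
P₂ = 3440 × exp(−0.073433) = 3440 × 0.92920 = 3196.4 hPa.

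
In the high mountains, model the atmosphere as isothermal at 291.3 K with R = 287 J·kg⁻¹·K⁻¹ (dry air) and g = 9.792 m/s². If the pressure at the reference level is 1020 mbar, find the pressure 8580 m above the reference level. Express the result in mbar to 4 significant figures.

P ≈ 373.4 mbar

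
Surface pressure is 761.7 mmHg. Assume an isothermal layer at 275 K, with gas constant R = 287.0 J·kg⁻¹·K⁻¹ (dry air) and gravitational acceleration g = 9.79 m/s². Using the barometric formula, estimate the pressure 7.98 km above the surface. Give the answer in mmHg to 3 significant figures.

P ≈ 283 mmHg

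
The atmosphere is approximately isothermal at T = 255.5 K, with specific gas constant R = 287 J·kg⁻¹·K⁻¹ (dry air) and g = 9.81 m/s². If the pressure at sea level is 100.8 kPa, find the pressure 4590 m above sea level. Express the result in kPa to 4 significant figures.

Scale height: H = RT/g = 287 × 255.5 / 9.81 = 7474.9 m.
Barometric formula: P = P₀ exp(−z/H).
z/H = 4590.0/7474.9 = 0.61406; exp(−0.61406) = 0.54115.
P = 100.8 × 0.54115 = 54.548 kPa.

P ≈ 54.55 kPa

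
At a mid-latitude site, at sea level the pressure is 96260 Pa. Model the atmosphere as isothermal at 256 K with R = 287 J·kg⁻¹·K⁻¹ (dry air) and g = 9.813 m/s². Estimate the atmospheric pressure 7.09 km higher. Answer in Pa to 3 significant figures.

P ≈ 37300 Pa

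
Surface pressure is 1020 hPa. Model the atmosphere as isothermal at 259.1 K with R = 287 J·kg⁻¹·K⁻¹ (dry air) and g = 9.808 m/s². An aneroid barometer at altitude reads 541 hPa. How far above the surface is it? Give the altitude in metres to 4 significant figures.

z ≈ 4808 m

Scale height: H = RT/g = 287 × 259.1 / 9.808 = 7581.7 m.
Invert the barometric formula: z = H ln(P₀/P).
P₀/P = 1020/541 = 1.8854; ln(1.8854) = 0.63414.
z = 7581.7 × 0.63414 = 4807.9 m.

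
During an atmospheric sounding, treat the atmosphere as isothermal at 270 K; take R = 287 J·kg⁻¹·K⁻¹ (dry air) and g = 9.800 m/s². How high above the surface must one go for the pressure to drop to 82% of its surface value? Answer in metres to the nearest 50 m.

Scale height: H = RT/g = 287 × 270 / 9.800 = 7907.1 m.
Set P/P₀ = exp(−z/H) = 0.82, so z = −H ln(0.82).
−ln(0.82) = 0.19845; z = 7907.1 × 0.19845 = 1569.2 m.

z ≈ 1550 m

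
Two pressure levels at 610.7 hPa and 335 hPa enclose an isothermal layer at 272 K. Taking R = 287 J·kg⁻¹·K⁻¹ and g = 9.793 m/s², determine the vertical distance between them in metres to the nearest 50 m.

Δz ≈ 4800 m

Hypsometric equation: Δz = (R T̄/g) ln(P₁/P₂).
R T̄/g = 287 × 272 / 9.793 = 7971.4 m.
ln(610.7/335) = ln(1.8230) = 0.60048.
Δz = 7971.4 × 0.60048 = 4786.7 m.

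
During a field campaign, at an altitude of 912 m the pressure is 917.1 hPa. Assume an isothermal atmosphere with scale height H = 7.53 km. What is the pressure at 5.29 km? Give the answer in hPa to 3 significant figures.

Between two levels, P₂ = P₁ exp(−Δz/H) with Δz = z₂ − z₁.
Δz = 5290.0 − 912.00 = 4378.0 m; Δz/H = 4378.0/7530.0 = 0.58141.
P₂ = 917.1 × exp(−0.58141) = 917.1 × 0.55911 = 512.76 hPa.

P ≈ 513 hPa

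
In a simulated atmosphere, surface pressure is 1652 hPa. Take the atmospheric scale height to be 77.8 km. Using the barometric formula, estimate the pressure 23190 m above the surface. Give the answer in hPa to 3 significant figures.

P ≈ 1230 hPa

Barometric formula: P = P₀ exp(−z/H).
z/H = 23190/77800 = 0.29807; exp(−0.29807) = 0.74225.
P = 1652 × 0.74225 = 1226.2 hPa.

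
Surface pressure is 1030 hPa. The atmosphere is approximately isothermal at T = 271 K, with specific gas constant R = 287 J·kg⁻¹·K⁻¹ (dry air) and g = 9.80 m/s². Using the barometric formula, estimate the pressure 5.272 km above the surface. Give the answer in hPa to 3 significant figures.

Scale height: H = RT/g = 287 × 271 / 9.80 = 7936.4 m.
Barometric formula: P = P₀ exp(−z/H).
z/H = 5272.0/7936.4 = 0.66428; exp(−0.66428) = 0.51464.
P = 1030 × 0.51464 = 530.08 hPa.

P ≈ 530 hPa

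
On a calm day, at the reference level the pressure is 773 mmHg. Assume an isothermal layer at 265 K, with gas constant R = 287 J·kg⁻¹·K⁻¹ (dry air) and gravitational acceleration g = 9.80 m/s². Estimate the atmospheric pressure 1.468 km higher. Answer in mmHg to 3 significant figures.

Scale height: H = RT/g = 287 × 265 / 9.80 = 7760.7 m.
Barometric formula: P = P₀ exp(−z/H).
z/H = 1468.0/7760.7 = 0.18916; exp(−0.18916) = 0.82765.
P = 773 × 0.82765 = 639.77 mmHg.

P ≈ 640 mmHg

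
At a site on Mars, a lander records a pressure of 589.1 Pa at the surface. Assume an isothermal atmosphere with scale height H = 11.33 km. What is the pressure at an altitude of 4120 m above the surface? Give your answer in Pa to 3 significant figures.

P ≈ 410 Pa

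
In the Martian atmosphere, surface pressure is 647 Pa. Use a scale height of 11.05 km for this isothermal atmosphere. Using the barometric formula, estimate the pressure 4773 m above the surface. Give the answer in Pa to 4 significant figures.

P ≈ 420.1 Pa

Barometric formula: P = P₀ exp(−z/H).
z/H = 4773.0/11050 = 0.43195; exp(−0.43195) = 0.64924.
P = 647 × 0.64924 = 420.06 Pa.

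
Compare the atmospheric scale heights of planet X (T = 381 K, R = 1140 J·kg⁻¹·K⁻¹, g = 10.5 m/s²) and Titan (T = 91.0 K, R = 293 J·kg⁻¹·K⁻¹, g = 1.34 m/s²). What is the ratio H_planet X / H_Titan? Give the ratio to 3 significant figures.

H_planet X/H_Titan ≈ 2.08

H = RT/g for each body.
H_planet X = 1140 × 381 / 10.5 = 41366 m.
H_Titan = 293 × 91.0 / 1.34 = 19898 m.
H_planet X/H_Titan = 41366/19898 = 2.0789.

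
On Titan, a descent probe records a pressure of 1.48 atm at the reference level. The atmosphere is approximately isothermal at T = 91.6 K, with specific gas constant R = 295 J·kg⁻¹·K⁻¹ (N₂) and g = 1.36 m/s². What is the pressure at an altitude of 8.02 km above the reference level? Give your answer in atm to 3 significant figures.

Scale height: H = RT/g = 295 × 91.6 / 1.36 = 19869 m.
Barometric formula: P = P₀ exp(−z/H).
z/H = 8020.0/19869 = 0.40364; exp(−0.40364) = 0.66788.
P = 1.48 × 0.66788 = 0.98846 atm.

P ≈ 0.988 atm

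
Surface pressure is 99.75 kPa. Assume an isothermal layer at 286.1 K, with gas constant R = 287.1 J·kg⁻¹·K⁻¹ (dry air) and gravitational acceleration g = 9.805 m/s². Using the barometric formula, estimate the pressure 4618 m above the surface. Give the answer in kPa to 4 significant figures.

Scale height: H = RT/g = 287.1 × 286.1 / 9.805 = 8377.3 m.
Barometric formula: P = P₀ exp(−z/H).
z/H = 4618.0/8377.3 = 0.55125; exp(−0.55125) = 0.57623.
P = 99.75 × 0.57623 = 57.479 kPa.

P ≈ 57.48 kPa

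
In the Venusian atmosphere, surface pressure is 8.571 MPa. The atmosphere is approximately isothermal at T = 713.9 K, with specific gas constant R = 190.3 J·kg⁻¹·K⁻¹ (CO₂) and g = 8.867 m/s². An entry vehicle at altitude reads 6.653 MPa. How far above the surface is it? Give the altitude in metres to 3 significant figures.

z ≈ 3880 m

Scale height: H = RT/g = 190.3 × 713.9 / 8.867 = 15321 m.
Invert the barometric formula: z = H ln(P₀/P).
P₀/P = 8.571/6.653 = 1.2883; ln(1.2883) = 0.25332.
z = 15321 × 0.25332 = 3881.1 m.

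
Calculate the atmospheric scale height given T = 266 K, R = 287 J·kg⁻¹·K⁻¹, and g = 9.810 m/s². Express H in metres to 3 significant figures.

The scale height of an isothermal atmosphere is H = RT/g.
H = 287 × 266 / 9.810 = 76342/9.810 = 7782.1 m.

H ≈ 7780 m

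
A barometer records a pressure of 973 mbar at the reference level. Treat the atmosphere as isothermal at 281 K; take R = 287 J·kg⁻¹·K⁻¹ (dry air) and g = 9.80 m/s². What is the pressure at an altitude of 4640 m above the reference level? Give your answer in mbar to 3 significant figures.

Scale height: H = RT/g = 287 × 281 / 9.80 = 8229.3 m.
Barometric formula: P = P₀ exp(−z/H).
z/H = 4640.0/8229.3 = 0.56384; exp(−0.56384) = 0.56902.
P = 973 × 0.56902 = 553.66 mbar.

P ≈ 554 mbar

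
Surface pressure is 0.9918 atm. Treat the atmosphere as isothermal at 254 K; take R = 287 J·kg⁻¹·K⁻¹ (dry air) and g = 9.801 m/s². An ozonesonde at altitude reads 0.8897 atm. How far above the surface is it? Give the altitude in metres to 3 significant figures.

z ≈ 808 m

Scale height: H = RT/g = 287 × 254 / 9.801 = 7437.8 m.
Invert the barometric formula: z = H ln(P₀/P).
P₀/P = 0.9918/0.8897 = 1.1148; ln(1.1148) = 0.10868.
z = 7437.8 × 0.10868 = 808.34 m.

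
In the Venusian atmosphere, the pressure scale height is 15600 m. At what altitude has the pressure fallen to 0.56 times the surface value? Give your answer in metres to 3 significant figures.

z ≈ 9050 m

Set P/P₀ = exp(−z/H) = 0.56, so z = −H ln(0.56).
−ln(0.56) = 0.57982; z = 15600 × 0.57982 = 9045.2 m.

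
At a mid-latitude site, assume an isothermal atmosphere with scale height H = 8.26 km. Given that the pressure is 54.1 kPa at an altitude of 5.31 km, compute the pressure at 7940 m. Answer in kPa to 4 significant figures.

Between two levels, P₂ = P₁ exp(−Δz/H) with Δz = z₂ − z₁.
Δz = 7940.0 − 5310.0 = 2630.0 m; Δz/H = 2630.0/8260.0 = 0.31840.
P₂ = 54.1 × exp(−0.31840) = 54.1 × 0.72731 = 39.347 kPa.

P ≈ 39.35 kPa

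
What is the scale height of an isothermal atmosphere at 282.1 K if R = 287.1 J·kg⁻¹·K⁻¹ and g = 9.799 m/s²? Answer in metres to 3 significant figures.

H ≈ 8270 m

The scale height of an isothermal atmosphere is H = RT/g.
H = 287.1 × 282.1 / 9.799 = 80991/9.799 = 8265.2 m.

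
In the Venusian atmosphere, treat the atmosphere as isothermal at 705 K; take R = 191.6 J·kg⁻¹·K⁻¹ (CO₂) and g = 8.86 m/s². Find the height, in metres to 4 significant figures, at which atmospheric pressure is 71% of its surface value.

z ≈ 5222 m

Scale height: H = RT/g = 191.6 × 705 / 8.86 = 15246 m.
Set P/P₀ = exp(−z/H) = 0.71, so z = −H ln(0.71).
−ln(0.71) = 0.34249; z = 15246 × 0.34249 = 5221.6 m.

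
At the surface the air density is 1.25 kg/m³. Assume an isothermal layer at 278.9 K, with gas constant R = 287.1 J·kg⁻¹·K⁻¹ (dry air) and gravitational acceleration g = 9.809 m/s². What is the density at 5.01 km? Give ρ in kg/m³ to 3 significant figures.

Scale height: H = RT/g = 287.1 × 278.9 / 9.809 = 8163.1 m.
In an isothermal atmosphere, density decays like pressure: ρ = ρ₀ exp(−z/H).
z/H = 5010.0/8163.1 = 0.61374; exp(−0.61374) = 0.54132.
ρ = 1.25 × 0.54132 = 0.67665 kg/m³.

ρ ≈ 0.677 kg/m³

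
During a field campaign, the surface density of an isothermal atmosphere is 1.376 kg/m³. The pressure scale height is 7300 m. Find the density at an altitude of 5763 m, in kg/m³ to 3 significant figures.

In an isothermal atmosphere, density decays like pressure: ρ = ρ₀ exp(−z/H).
z/H = 5763.0/7300.0 = 0.78945; exp(−0.78945) = 0.45409.
ρ = 1.376 × 0.45409 = 0.62483 kg/m³.

ρ ≈ 0.625 kg/m³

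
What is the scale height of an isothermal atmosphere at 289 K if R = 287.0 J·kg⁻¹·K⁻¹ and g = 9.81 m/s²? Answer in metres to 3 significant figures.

H ≈ 8450 m

The scale height of an isothermal atmosphere is H = RT/g.
H = 287.0 × 289 / 9.81 = 82943/9.81 = 8454.9 m.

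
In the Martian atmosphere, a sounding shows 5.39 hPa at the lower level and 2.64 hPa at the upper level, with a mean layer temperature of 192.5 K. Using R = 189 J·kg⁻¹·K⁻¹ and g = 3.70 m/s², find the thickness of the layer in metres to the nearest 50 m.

Δz ≈ 7000 m

Hypsometric equation: Δz = (R T̄/g) ln(P₁/P₂).
R T̄/g = 189 × 192.5 / 3.70 = 9833.1 m.
ln(5.39/2.64) = ln(2.0417) = 0.71378.
Δz = 9833.1 × 0.71378 = 7018.7 m.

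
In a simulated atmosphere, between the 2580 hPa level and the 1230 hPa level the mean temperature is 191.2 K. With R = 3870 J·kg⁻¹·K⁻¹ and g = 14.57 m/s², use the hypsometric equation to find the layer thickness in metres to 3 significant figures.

Hypsometric equation: Δz = (R T̄/g) ln(P₁/P₂).
R T̄/g = 3870 × 191.2 / 14.57 = 50785 m.
ln(2580/1230) = ln(2.0976) = 0.74079.
Δz = 50785 × 0.74079 = 37621 m.

Δz ≈ 37600 m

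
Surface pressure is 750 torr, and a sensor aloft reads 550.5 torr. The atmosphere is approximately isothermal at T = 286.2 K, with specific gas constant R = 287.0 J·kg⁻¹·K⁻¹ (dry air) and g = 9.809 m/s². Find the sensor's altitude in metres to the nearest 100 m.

Scale height: H = RT/g = 287.0 × 286.2 / 9.809 = 8373.9 m.
Invert the barometric formula: z = H ln(P₀/P).
P₀/P = 750/550.5 = 1.3624; ln(1.3624) = 0.30925.
z = 8373.9 × 0.30925 = 2589.6 m.

z ≈ 2600 m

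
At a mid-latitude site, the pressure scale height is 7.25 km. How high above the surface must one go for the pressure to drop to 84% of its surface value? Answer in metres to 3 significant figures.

Set P/P₀ = exp(−z/H) = 0.84, so z = −H ln(0.84).
−ln(0.84) = 0.17435; z = 7250.0 × 0.17435 = 1264.0 m.

z ≈ 1260 m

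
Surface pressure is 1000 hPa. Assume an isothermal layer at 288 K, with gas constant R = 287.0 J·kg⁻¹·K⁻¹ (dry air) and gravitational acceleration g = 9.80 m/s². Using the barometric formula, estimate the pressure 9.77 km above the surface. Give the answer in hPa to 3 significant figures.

P ≈ 314 hPa

Scale height: H = RT/g = 287.0 × 288 / 9.80 = 8434.3 m.
Barometric formula: P = P₀ exp(−z/H).
z/H = 9770.0/8434.3 = 1.1584; exp(−1.1584) = 0.31399.
P = 1000 × 0.31399 = 313.99 hPa.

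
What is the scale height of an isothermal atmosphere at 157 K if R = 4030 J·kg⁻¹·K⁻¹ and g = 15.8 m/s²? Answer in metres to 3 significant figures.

H ≈ 40000 m

The scale height of an isothermal atmosphere is H = RT/g.
H = 4030 × 157 / 15.8 = 632710/15.8 = 40045 m.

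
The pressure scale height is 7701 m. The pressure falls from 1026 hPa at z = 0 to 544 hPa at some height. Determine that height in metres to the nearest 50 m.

Invert the barometric formula: z = H ln(P₀/P).
P₀/P = 1026/544 = 1.8860; ln(1.8860) = 0.63446.
z = 7701.0 × 0.63446 = 4886.0 m.

z ≈ 4900 m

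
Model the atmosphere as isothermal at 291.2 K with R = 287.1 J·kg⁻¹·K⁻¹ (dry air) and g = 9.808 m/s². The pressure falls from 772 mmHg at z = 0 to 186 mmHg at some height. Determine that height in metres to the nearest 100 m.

z ≈ 12100 m

Scale height: H = RT/g = 287.1 × 291.2 / 9.808 = 8524.0 m.
Invert the barometric formula: z = H ln(P₀/P).
P₀/P = 772/186 = 4.1505; ln(4.1505) = 1.4232.
z = 8524.0 × 1.4232 = 12131 m.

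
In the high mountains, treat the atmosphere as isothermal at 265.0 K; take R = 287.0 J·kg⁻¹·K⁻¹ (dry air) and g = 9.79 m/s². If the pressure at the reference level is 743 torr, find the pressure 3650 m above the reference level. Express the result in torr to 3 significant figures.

Scale height: H = RT/g = 287.0 × 265.0 / 9.79 = 7768.6 m.
Barometric formula: P = P₀ exp(−z/H).
z/H = 3650.0/7768.6 = 0.46984; exp(−0.46984) = 0.62510.
P = 743 × 0.62510 = 464.45 torr.

P ≈ 464 torr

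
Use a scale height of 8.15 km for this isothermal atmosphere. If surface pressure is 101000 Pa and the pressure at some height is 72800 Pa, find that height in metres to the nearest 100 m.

Invert the barometric formula: z = H ln(P₀/P).
P₀/P = 101000/72800 = 1.3874; ln(1.3874) = 0.32743.
z = 8150.0 × 0.32743 = 2668.6 m.

z ≈ 2700 m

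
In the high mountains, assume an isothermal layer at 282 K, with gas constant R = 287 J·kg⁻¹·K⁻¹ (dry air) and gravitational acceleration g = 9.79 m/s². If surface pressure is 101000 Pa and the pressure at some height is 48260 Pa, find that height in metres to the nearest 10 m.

Scale height: H = RT/g = 287 × 282 / 9.79 = 8267.0 m.
Invert the barometric formula: z = H ln(P₀/P).
P₀/P = 101000/48260 = 2.0928; ln(2.0928) = 0.73850.
z = 8267.0 × 0.73850 = 6105.2 m.

z ≈ 6110 m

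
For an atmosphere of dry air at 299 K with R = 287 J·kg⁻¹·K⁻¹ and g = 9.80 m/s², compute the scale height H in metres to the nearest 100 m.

The scale height of an isothermal atmosphere is H = RT/g.
H = 287 × 299 / 9.80 = 85813/9.80 = 8756.4 m.

H ≈ 8800 m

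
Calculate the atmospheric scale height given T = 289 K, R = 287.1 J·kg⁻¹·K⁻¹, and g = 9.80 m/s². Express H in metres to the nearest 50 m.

H ≈ 8450 m

The scale height of an isothermal atmosphere is H = RT/g.
H = 287.1 × 289 / 9.80 = 82972/9.80 = 8466.5 m.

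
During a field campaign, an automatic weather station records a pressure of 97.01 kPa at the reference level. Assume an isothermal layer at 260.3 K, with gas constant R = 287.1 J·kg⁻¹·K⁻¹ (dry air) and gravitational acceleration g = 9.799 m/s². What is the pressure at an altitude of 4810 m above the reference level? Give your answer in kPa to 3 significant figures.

P ≈ 51.6 kPa

Scale height: H = RT/g = 287.1 × 260.3 / 9.799 = 7626.5 m.
Barometric formula: P = P₀ exp(−z/H).
z/H = 4810.0/7626.5 = 0.63070; exp(−0.63070) = 0.53222.
P = 97.01 × 0.53222 = 51.631 kPa.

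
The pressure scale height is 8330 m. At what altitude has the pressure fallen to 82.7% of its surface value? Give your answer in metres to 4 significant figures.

z ≈ 1582 m

Set P/P₀ = exp(−z/H) = 0.827, so z = −H ln(0.827).
−ln(0.827) = 0.18995; z = 8330.0 × 0.18995 = 1582.3 m.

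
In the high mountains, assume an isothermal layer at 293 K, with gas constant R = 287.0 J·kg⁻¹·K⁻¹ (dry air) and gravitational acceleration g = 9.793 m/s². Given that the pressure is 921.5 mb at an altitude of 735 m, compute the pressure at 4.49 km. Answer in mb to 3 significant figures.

P ≈ 595 mb

Scale height: H = RT/g = 287.0 × 293 / 9.793 = 8586.8 m.
Between two levels, P₂ = P₁ exp(−Δz/H) with Δz = z₂ − z₁.
Δz = 4490.0 − 735.00 = 3755.0 m; Δz/H = 3755.0/8586.8 = 0.43730.
P₂ = 921.5 × exp(−0.43730) = 921.5 × 0.64578 = 595.09 mb.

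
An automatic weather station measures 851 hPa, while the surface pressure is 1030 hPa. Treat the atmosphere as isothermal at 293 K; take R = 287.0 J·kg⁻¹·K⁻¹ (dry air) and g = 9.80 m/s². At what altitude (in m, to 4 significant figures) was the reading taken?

z ≈ 1638 m

Scale height: H = RT/g = 287.0 × 293 / 9.80 = 8580.7 m.
Invert the barometric formula: z = H ln(P₀/P).
P₀/P = 1030/851 = 1.2103; ln(1.2103) = 0.19087.
z = 8580.7 × 0.19087 = 1637.8 m.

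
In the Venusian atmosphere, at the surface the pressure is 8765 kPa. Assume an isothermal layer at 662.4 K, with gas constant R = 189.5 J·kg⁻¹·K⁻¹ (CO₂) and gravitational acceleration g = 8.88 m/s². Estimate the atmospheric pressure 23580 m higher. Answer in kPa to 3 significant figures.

P ≈ 1650 kPa

Scale height: H = RT/g = 189.5 × 662.4 / 8.88 = 14136 m.
Barometric formula: P = P₀ exp(−z/H).
z/H = 23580/14136 = 1.6681; exp(−1.6681) = 0.18861.
P = 8765 × 0.18861 = 1653.2 kPa.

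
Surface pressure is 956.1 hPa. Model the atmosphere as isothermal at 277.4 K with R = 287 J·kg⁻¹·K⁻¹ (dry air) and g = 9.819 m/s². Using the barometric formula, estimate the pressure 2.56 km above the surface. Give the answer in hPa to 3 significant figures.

Scale height: H = RT/g = 287 × 277.4 / 9.819 = 8108.1 m.
Barometric formula: P = P₀ exp(−z/H).
z/H = 2560.0/8108.1 = 0.31573; exp(−0.31573) = 0.72926.
P = 956.1 × 0.72926 = 697.25 hPa.

P ≈ 697 hPa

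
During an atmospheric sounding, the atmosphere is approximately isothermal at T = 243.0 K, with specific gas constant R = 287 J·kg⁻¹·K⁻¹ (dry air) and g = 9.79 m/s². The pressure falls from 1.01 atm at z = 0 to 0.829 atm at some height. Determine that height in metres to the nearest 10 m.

z ≈ 1410 m

Scale height: H = RT/g = 287 × 243.0 / 9.79 = 7123.7 m.
Invert the barometric formula: z = H ln(P₀/P).
P₀/P = 1.01/0.829 = 1.2183; ln(1.2183) = 0.19746.
z = 7123.7 × 0.19746 = 1406.6 m.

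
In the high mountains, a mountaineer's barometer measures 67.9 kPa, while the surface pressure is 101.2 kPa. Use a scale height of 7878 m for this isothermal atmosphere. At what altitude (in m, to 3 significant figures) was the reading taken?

Invert the barometric formula: z = H ln(P₀/P).
P₀/P = 101.2/67.9 = 1.4904; ln(1.4904) = 0.39904.
z = 7878.0 × 0.39904 = 3143.6 m.

z ≈ 3140 m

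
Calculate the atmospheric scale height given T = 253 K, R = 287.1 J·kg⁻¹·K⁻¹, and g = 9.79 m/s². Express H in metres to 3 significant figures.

The scale height of an isothermal atmosphere is H = RT/g.
H = 287.1 × 253 / 9.79 = 72636/9.79 = 7419.4 m.

H ≈ 7420 m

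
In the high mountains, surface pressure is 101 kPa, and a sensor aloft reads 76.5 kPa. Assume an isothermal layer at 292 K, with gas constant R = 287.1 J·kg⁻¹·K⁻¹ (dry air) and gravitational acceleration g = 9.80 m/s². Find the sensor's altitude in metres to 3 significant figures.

Scale height: H = RT/g = 287.1 × 292 / 9.80 = 8554.4 m.
Invert the barometric formula: z = H ln(P₀/P).
P₀/P = 101/76.5 = 1.3203; ln(1.3203) = 0.27786.
z = 8554.4 × 0.27786 = 2376.9 m.

z ≈ 2380 m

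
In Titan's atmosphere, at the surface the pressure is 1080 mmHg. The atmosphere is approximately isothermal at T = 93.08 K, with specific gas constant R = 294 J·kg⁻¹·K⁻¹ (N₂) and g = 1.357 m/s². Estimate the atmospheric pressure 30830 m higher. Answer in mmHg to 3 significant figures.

Scale height: H = RT/g = 294 × 93.08 / 1.357 = 20166 m.
Barometric formula: P = P₀ exp(−z/H).
z/H = 30830/20166 = 1.5288; exp(−1.5288) = 0.21680.
P = 1080 × 0.21680 = 234.14 mmHg.

P ≈ 234 mmHg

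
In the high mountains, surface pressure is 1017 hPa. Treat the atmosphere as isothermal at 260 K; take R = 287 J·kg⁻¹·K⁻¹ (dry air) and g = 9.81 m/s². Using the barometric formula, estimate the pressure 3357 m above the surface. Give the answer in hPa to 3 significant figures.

P ≈ 654 hPa

Scale height: H = RT/g = 287 × 260 / 9.81 = 7606.5 m.
Barometric formula: P = P₀ exp(−z/H).
z/H = 3357.0/7606.5 = 0.44133; exp(−0.44133) = 0.64318.
P = 1017 × 0.64318 = 654.11 hPa.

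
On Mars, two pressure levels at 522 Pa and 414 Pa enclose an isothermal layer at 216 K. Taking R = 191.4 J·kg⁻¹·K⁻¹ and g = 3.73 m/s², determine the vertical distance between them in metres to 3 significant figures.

Δz ≈ 2570 m

Hypsometric equation: Δz = (R T̄/g) ln(P₁/P₂).
R T̄/g = 191.4 × 216 / 3.73 = 11084 m.
ln(522/414) = ln(1.2609) = 0.23183.
Δz = 11084 × 0.23183 = 2569.6 m.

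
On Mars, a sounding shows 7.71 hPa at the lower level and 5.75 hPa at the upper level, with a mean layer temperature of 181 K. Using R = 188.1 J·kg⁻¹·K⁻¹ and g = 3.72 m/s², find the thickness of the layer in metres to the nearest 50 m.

Hypsometric equation: Δz = (R T̄/g) ln(P₁/P₂).
R T̄/g = 188.1 × 181 / 3.72 = 9152.2 m.
ln(7.71/5.75) = ln(1.3409) = 0.29334.
Δz = 9152.2 × 0.29334 = 2684.7 m.

Δz ≈ 2700 m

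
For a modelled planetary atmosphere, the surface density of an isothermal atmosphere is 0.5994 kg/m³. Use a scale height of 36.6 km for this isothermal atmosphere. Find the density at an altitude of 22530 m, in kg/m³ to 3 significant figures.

In an isothermal atmosphere, density decays like pressure: ρ = ρ₀ exp(−z/H).
z/H = 22530/36600 = 0.61557; exp(−0.61557) = 0.54033.
ρ = 0.5994 × 0.54033 = 0.32387 kg/m³.

ρ ≈ 0.324 kg/m³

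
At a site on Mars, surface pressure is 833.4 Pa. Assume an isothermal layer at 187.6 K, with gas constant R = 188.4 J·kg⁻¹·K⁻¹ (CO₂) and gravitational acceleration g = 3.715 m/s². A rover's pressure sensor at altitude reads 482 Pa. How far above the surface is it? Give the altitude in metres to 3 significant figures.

z ≈ 5210 m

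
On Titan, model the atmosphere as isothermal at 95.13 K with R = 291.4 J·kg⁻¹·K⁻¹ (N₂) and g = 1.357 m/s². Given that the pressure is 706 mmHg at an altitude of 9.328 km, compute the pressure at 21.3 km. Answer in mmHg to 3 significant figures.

Scale height: H = RT/g = 291.4 × 95.13 / 1.357 = 20428 m.
Between two levels, P₂ = P₁ exp(−Δz/H) with Δz = z₂ − z₁.
Δz = 21300 − 9328.0 = 11972 m; Δz/H = 11972/20428 = 0.58606.
P₂ = 706 × exp(−0.58606) = 706 × 0.55652 = 392.90 mmHg.

P ≈ 393 mmHg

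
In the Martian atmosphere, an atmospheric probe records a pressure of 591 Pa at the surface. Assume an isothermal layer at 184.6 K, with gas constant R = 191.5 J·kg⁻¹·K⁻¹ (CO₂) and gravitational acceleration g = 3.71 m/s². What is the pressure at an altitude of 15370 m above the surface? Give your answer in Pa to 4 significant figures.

Scale height: H = RT/g = 191.5 × 184.6 / 3.71 = 9528.5 m.
Barometric formula: P = P₀ exp(−z/H).
z/H = 15370/9528.5 = 1.6131; exp(−1.6131) = 0.19927.
P = 591 × 0.19927 = 117.77 Pa.

P ≈ 117.8 Pa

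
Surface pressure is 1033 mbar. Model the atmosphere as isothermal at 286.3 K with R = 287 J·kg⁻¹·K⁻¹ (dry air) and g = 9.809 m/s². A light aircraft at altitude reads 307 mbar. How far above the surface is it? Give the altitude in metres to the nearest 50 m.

Scale height: H = RT/g = 287 × 286.3 / 9.809 = 8376.8 m.
Invert the barometric formula: z = H ln(P₀/P).
P₀/P = 1033/307 = 3.3648; ln(3.3648) = 1.2134.
z = 8376.8 × 1.2134 = 10164 m.

z ≈ 10150 m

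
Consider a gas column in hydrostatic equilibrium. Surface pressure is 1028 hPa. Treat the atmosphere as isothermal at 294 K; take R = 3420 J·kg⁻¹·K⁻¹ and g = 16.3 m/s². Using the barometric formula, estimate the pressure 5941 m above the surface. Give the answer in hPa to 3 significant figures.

Scale height: H = RT/g = 3420 × 294 / 16.3 = 61686 m.
Barometric formula: P = P₀ exp(−z/H).
z/H = 5941.0/61686 = 0.096310; exp(−0.096310) = 0.90818.
P = 1028 × 0.90818 = 933.61 hPa.

P ≈ 934 hPa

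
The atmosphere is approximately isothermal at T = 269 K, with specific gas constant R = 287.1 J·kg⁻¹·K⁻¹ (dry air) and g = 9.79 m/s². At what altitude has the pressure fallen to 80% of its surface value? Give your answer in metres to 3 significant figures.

z ≈ 1760 m

Scale height: H = RT/g = 287.1 × 269 / 9.79 = 7888.7 m.
Set P/P₀ = exp(−z/H) = 0.8, so z = −H ln(0.8).
−ln(0.8) = 0.22314; z = 7888.7 × 0.22314 = 1760.3 m.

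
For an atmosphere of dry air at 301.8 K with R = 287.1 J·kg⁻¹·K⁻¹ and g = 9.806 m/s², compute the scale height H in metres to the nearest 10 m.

The scale height of an isothermal atmosphere is H = RT/g.
H = 287.1 × 301.8 / 9.806 = 86647/9.806 = 8836.1 m.

H ≈ 8840 m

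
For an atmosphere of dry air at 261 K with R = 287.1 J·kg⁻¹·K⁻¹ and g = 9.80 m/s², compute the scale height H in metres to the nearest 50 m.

H ≈ 7650 m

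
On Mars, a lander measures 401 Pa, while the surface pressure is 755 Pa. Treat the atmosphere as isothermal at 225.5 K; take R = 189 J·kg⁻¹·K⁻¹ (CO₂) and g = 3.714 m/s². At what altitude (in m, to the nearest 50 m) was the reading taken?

z ≈ 7250 m

Scale height: H = RT/g = 189 × 225.5 / 3.714 = 11475 m.
Invert the barometric formula: z = H ln(P₀/P).
P₀/P = 755/401 = 1.8828; ln(1.8828) = 0.63276.
z = 11475 × 0.63276 = 7260.9 m.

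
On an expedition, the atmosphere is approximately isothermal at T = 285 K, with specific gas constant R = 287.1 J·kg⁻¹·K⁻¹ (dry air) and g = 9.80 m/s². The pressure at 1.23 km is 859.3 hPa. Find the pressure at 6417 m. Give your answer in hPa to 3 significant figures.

Scale height: H = RT/g = 287.1 × 285 / 9.80 = 8349.3 m.
Between two levels, P₂ = P₁ exp(−Δz/H) with Δz = z₂ − z₁.
Δz = 6417.0 − 1230.0 = 5187.0 m; Δz/H = 5187.0/8349.3 = 0.62125.
P₂ = 859.3 × exp(−0.62125) = 859.3 × 0.53727 = 461.68 hPa.

P ≈ 462 hPa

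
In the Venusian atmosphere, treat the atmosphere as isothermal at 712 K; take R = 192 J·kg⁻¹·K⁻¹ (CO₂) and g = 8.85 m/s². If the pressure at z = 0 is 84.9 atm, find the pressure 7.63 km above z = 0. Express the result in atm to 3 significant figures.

Scale height: H = RT/g = 192 × 712 / 8.85 = 15447 m.
Barometric formula: P = P₀ exp(−z/H).
z/H = 7630.0/15447 = 0.49395; exp(−0.49395) = 0.61021.
P = 84.9 × 0.61021 = 51.807 atm.

P ≈ 51.8 atm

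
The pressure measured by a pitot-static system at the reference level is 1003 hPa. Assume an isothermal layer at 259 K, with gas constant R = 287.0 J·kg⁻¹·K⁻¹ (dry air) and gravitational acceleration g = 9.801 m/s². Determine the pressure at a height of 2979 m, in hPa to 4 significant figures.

P ≈ 677.2 hPa

Scale height: H = RT/g = 287.0 × 259 / 9.801 = 7584.2 m.
Barometric formula: P = P₀ exp(−z/H).
z/H = 2979.0/7584.2 = 0.39279; exp(−0.39279) = 0.67517.
P = 1003 × 0.67517 = 677.20 hPa.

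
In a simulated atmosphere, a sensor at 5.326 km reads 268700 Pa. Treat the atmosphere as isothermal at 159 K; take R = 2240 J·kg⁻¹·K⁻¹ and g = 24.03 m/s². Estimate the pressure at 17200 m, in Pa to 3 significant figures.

Scale height: H = RT/g = 2240 × 159 / 24.03 = 14821 m.
Between two levels, P₂ = P₁ exp(−Δz/H) with Δz = z₂ − z₁.
Δz = 17200 − 5326.0 = 11874 m; Δz/H = 11874/14821 = 0.80116.
P₂ = 268700 × exp(−0.80116) = 268700 × 0.44881 = 120600 Pa.

P ≈ 121000 Pa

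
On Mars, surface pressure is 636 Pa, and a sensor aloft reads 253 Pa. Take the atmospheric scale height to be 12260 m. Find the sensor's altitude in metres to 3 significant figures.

Invert the barometric formula: z = H ln(P₀/P).
P₀/P = 636/253 = 2.5138; ln(2.5138) = 0.92180.
z = 12260 × 0.92180 = 11301 m.

z ≈ 11300 m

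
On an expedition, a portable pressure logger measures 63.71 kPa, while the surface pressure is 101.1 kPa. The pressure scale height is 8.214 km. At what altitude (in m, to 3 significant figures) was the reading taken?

Invert the barometric formula: z = H ln(P₀/P).
P₀/P = 101.1/63.71 = 1.5869; ln(1.5869) = 0.46178.
z = 8214.0 × 0.46178 = 3793.1 m.

z ≈ 3790 m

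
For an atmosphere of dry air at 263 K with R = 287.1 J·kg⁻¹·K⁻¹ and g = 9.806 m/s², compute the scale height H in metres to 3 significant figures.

The scale height of an isothermal atmosphere is H = RT/g.
H = 287.1 × 263 / 9.806 = 75507/9.806 = 7700.1 m.

H ≈ 7700 m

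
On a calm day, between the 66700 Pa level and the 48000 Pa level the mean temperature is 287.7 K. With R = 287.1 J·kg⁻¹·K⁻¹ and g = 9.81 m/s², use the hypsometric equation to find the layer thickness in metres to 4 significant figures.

Δz ≈ 2770 m

Hypsometric equation: Δz = (R T̄/g) ln(P₁/P₂).
R T̄/g = 287.1 × 287.7 / 9.81 = 8419.8 m.
ln(66700/48000) = ln(1.3896) = 0.32902.
Δz = 8419.8 × 0.32902 = 2770.3 m.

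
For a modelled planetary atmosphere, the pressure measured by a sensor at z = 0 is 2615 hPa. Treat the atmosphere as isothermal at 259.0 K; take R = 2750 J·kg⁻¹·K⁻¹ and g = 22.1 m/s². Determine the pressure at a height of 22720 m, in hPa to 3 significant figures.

P ≈ 1290 hPa

Scale height: H = RT/g = 2750 × 259.0 / 22.1 = 32229 m.
Barometric formula: P = P₀ exp(−z/H).
z/H = 22720/32229 = 0.70496; exp(−0.70496) = 0.49413.
P = 2615 × 0.49413 = 1292.1 hPa.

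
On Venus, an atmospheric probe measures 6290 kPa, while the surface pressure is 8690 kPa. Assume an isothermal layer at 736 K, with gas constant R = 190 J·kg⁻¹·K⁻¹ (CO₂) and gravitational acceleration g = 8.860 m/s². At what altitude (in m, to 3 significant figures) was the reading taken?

z ≈ 5100 m

Scale height: H = RT/g = 190 × 736 / 8.860 = 15783 m.
Invert the barometric formula: z = H ln(P₀/P).
P₀/P = 8690/6290 = 1.3816; ln(1.3816) = 0.32324.
z = 15783 × 0.32324 = 5101.7 m.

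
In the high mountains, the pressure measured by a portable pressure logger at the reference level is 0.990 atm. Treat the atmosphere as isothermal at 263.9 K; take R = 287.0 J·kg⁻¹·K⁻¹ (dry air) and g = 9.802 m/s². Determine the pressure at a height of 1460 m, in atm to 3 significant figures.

P ≈ 0.820 atm

Scale height: H = RT/g = 287.0 × 263.9 / 9.802 = 7726.9 m.
Barometric formula: P = P₀ exp(−z/H).
z/H = 1460.0/7726.9 = 0.18895; exp(−0.18895) = 0.82783.
P = 0.990 × 0.82783 = 0.81955 atm.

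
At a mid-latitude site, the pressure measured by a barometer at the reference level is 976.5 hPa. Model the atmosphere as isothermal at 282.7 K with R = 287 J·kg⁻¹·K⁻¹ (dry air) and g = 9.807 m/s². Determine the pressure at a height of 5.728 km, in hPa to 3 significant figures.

Scale height: H = RT/g = 287 × 282.7 / 9.807 = 8273.2 m.
Barometric formula: P = P₀ exp(−z/H).
z/H = 5728.0/8273.2 = 0.69236; exp(−0.69236) = 0.50039.
P = 976.5 × 0.50039 = 488.63 hPa.

P ≈ 489 hPa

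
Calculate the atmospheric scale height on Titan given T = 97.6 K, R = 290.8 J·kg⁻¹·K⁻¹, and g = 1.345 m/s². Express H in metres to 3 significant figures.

H ≈ 21100 m

The scale height of an isothermal atmosphere is H = RT/g.
H = 290.8 × 97.6 / 1.345 = 28382/1.345 = 21102 m.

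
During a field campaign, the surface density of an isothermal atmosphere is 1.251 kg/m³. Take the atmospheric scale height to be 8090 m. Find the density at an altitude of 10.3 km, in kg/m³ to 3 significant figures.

ρ ≈ 0.350 kg/m³

In an isothermal atmosphere, density decays like pressure: ρ = ρ₀ exp(−z/H).
z/H = 10300/8090.0 = 1.2732; exp(−1.2732) = 0.27993.
ρ = 1.251 × 0.27993 = 0.35019 kg/m³.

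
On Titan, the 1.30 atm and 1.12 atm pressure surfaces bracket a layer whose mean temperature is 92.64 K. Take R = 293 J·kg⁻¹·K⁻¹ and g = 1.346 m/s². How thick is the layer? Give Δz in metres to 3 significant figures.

Δz ≈ 3010 m

Hypsometric equation: Δz = (R T̄/g) ln(P₁/P₂).
R T̄/g = 293 × 92.64 / 1.346 = 20166 m.
ln(1.30/1.12) = ln(1.1607) = 0.14902.
Δz = 20166 × 0.14902 = 3005.1 m.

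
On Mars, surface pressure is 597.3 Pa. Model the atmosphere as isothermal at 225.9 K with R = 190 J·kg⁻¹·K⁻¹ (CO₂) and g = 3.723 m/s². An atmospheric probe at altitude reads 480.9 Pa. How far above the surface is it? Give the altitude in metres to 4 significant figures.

z ≈ 2499 m

Scale height: H = RT/g = 190 × 225.9 / 3.723 = 11529 m.
Invert the barometric formula: z = H ln(P₀/P).
P₀/P = 597.3/480.9 = 1.2420; ln(1.2420) = 0.21672.
z = 11529 × 0.21672 = 2498.6 m.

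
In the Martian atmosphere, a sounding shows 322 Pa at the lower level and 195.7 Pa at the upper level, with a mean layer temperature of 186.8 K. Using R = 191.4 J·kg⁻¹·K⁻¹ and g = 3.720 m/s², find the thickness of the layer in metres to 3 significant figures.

Hypsometric equation: Δz = (R T̄/g) ln(P₁/P₂).
R T̄/g = 191.4 × 186.8 / 3.720 = 9611.2 m.
ln(322/195.7) = ln(1.6454) = 0.49798.
Δz = 9611.2 × 0.49798 = 4786.2 m.

Δz ≈ 4790 m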